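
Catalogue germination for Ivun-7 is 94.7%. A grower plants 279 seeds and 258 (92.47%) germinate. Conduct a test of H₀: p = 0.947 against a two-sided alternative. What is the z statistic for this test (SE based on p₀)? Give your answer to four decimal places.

p̂ = 258/279 ≈ 0.924731.
Under H₀, SE = √(0.947·0.053/279) = √(0.000179896) = 0.013413.
z = (0.924731 − 0.947)/0.013413 = -0.022269/0.013413 = -1.6603.

z = -1.6603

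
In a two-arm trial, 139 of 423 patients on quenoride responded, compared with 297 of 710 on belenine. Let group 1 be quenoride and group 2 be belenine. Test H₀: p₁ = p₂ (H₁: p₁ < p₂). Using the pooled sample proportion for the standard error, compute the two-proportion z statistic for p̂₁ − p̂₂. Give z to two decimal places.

z = -3.00

p̂₁ = 139/423 ≈ 0.3286, p̂₂ = 297/710 ≈ 0.4183.
Pooled p̂ = (139+297)/(423+710) = 436/1133 = 0.3848.
SE = √(p̂(1−p̂)(1/n₁+1/n₂)) = √(0.3848·0.6152·0.00377252) = √(0.000893081) = 0.0299.
z = (0.3286 − 0.4183)/0.0299 = -0.0897/0.0299 = -3.00.
p-value = P(Z < -3.002) ≈ 0.0013.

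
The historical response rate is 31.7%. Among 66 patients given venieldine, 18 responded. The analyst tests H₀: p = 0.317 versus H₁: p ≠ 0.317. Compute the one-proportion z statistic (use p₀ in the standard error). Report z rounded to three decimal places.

z = -0.773

p̂ = 18/66 = 0.27273.
Standard error under H₀: √(0.317×0.683/66) = 0.05728.
z = (0.27273 − 0.317)/0.05728 = -0.04427/0.05728 = -0.773.
Two-sided p-value ≈ 2·Φ(−0.773) = 0.4395.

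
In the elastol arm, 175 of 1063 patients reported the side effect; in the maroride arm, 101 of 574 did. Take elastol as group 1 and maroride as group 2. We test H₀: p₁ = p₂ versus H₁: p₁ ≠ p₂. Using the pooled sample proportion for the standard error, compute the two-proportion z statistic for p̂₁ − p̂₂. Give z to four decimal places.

z = -0.5842

p̂₁ = 175/1063 = 0.164628, p̂₂ = 101/574 = 0.175958.
Pooled p̂ = (175+101)/(1063+574) = 276/1637 = 0.168601.
SE = √(p̂(1−p̂)(1/n₁+1/n₂)) = √(0.168601·0.831399·0.00268289) = √(0.000376074) = 0.019393.
z = (0.164628 − 0.175958)/0.019393 = -0.011330/0.019393 = -0.5842.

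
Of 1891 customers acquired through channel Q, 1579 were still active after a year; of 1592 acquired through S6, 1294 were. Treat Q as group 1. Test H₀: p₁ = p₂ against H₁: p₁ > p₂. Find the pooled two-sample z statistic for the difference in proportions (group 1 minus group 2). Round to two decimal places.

p̂₁ = 1579/1891 ≈ 0.8350, p̂₂ = 1294/1592 ≈ 0.8128.
Pooled p̂ = (1579+1294)/(1891+1592) = 2873/3483 = 0.8249.
SE = √(0.144464 × 0.00115696) = 0.0129.
z = (0.8350 − 0.8128)/0.0129 = 0.0222/0.0129 = 1.72.
p-value = P(Z > 1.717) ≈ 0.0430.

z = 1.72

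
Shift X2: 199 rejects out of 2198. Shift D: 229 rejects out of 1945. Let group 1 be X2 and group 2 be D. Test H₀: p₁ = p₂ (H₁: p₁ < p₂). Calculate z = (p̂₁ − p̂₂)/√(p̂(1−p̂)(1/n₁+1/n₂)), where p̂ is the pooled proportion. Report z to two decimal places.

p̂₁ = 199/2198 ≈ 0.09054, p̂₂ = 229/1945 ≈ 0.11774.
Pooled p̂ = (199+229)/(2198+1945) = 428/4143 = 0.10331.
SE = √(p̂(1−p̂)(1/n₁+1/n₂)) = √(0.10331·0.89669·0.000969098) = √(8.97719e-05) = 0.00947.
z = (0.09054 − 0.11774)/0.00947 = -0.02720/0.00947 = -2.87.
p-value = P(Z < -2.871) ≈ 0.0020.

z = -2.87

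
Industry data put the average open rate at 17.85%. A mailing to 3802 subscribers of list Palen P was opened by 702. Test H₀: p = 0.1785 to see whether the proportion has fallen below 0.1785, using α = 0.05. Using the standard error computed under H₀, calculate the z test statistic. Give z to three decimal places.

p̂ = 702/3802 = 0.18464.
Under H₀, SE = √(0.1785·0.8215/3802) = √(3.85686e-05) = 0.00621.
z = (0.18464 − 0.1785)/0.00621 = 0.00614/0.00621 = 0.989.
p-value = P(Z < 0.989) ≈ 0.8386, so at α = 0.05 we fail to reject H₀.

z = 0.989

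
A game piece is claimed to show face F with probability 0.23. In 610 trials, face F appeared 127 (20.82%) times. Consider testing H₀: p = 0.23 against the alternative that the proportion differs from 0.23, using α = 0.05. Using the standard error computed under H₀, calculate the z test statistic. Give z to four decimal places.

p̂ = 127/610 = 0.208197.
Standard error under H₀: √(0.23×0.77/610) = 0.017039.
z = (0.208197 − 0.23)/0.017039 = -0.021803/0.017039 = -1.2796.
Two-sided p-value ≈ 2·Φ(−1.280) = 0.2007. With α = 0.05, fail to reject H₀.

z = -1.2796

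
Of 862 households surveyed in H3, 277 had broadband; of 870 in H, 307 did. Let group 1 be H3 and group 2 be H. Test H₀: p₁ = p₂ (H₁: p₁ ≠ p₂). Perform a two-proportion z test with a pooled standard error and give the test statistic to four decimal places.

z = -1.3877

p̂₁ = 277/862 = 0.321346, p̂₂ = 307/870 = 0.352874.
Pooled p̂ = (277+307)/(862+870) = 584/1732 = 0.337182.
SE = √(p̂(1−p̂)(1/n₁+1/n₂)) = √(0.337182·0.662818·0.00230952) = √(0.000516155) = 0.022719.
z = (0.321346 − 0.352874)/0.022719 = -0.031528/0.022719 = -1.3877.
p-value = 2·P(Z > 1.388) ≈ 0.1652.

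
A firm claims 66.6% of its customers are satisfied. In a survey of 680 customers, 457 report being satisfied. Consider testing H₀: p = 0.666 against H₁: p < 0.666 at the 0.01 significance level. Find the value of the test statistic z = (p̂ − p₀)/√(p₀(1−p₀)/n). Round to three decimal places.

p̂ = 457/680 ≈ 0.67206.
Under H₀, SE = √(0.666·0.334/680) = √(0.000327124) = 0.01809.
z = (0.67206 − 0.666)/0.01809 = 0.00606/0.01809 = 0.335.
p-value = P(Z < 0.335) ≈ 0.6312; since p > α = 0.01, fail to reject H₀.

z = 0.335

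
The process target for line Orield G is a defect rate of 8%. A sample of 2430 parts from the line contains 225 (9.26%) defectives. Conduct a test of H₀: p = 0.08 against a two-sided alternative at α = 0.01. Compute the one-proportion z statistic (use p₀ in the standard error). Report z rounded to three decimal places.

z = 2.288

p̂ = 225/2430 ≈ 0.092593.
Under H₀, SE = √(0.08·0.92/2430) = √(3.02881e-05) = 0.005503.
z = (0.092593 − 0.08)/0.005503 = 0.012593/0.005503 = 2.288.
Two-sided p-value ≈ 2·Φ(−2.288) = 0.0221; since p > α = 0.01, fail to reject H₀.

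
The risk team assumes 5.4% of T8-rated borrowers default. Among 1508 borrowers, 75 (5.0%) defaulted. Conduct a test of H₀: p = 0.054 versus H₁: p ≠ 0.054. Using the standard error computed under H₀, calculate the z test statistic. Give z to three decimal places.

p̂ = 75/1508 = 0.049735.
Under H₀, SE = √(0.054·0.946/1508) = √(3.38753e-05) = 0.005820.
z = (0.049735 − 0.054)/0.005820 = -0.004265/0.005820 = -0.733.

z = -0.733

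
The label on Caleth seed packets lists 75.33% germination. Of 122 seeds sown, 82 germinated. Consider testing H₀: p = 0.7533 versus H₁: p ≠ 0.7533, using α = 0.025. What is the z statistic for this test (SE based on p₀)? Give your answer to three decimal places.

z = -2.080

p̂ = 82/122 = 0.67213.
SE = √(p₀(1−p₀)/n) = √(0.18584/122) = 0.03903.
z = (0.67213 − 0.7533)/0.03903 = -0.08117/0.03903 = -2.080.
p-value = 2·P(Z > 2.080) ≈ 0.0376. With α = 0.025, fail to reject H₀.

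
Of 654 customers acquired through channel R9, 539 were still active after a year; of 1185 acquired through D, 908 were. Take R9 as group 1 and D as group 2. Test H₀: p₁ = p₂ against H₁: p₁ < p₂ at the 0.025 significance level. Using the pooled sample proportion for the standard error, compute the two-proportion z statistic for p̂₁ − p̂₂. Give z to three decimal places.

z = 2.903

p̂₁ = 539/654 = 0.82416, p̂₂ = 908/1185 = 0.76624.
Pooled p̂ = (539+908)/(654+1185) = 1447/1839 = 0.78684.
SE = √(0.167722 × 0.00237293) = 0.01995.
z = (0.82416 − 0.76624)/0.01995 = 0.05792/0.01995 = 2.903.
p-value = P(Z < 2.903) ≈ 0.9982. With α = 0.025, fail to reject H₀.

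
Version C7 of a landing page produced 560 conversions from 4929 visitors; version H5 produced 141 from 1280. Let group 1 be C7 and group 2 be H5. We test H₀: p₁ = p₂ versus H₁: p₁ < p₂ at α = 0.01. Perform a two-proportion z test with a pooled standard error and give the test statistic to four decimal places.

p̂₁ = 560/4929 ≈ 0.113613, p̂₂ = 141/1280 ≈ 0.110156.
Pooled p̂ = (560+141)/(4929+1280) = 701/6209 = 0.112901.
SE = √(p̂(1−p̂)(1/n₁+1/n₂)) = √(0.112901·0.887099·0.000984131) = √(9.85647e-05) = 0.009928.
z = (0.113613 − 0.110156)/0.009928 = 0.003457/0.009928 = 0.3482.
p-value = P(Z < 0.348) ≈ 0.6362; since p > α = 0.01, fail to reject H₀.

z = 0.3482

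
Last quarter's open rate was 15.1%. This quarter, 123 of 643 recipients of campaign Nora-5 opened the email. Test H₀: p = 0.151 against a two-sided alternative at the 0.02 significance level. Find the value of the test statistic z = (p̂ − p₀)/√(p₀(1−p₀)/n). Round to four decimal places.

z = 2.8534

p̂ = 123/643 ≈ 0.1912908.
Standard error under H₀: √(0.151×0.849/643) = 0.0141201.
z = (0.1912908 − 0.151)/0.0141201 = 0.0402908/0.0141201 = 2.8534.
Two-sided p-value ≈ 2·Φ(−2.853) = 0.0043, so at α = 0.02 we reject H₀.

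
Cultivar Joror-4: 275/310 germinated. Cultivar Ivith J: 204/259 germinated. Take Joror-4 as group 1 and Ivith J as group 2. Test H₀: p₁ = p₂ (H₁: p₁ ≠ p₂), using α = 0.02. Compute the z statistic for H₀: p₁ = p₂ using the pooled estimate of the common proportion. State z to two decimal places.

p̂₁ = 275/310 = 0.8871, p̂₂ = 204/259 = 0.7876.
Pooled p̂ = (275+204)/(310+259) = 479/569 = 0.8418.
SE = √(0.133154 × 0.00708681) = 0.0307.
z = (0.8871 − 0.7876)/0.0307 = 0.0995/0.0307 = 3.24.
Two-sided p-value ≈ 2·Φ(−3.238) = 0.0012; since p < α = 0.02, reject H₀.

z = 3.24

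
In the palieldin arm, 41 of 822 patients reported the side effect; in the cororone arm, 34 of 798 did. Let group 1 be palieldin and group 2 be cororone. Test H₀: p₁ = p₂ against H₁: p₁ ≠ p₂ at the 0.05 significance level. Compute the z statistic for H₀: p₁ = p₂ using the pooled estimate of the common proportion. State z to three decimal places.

z = 0.696

p̂₁ = 41/822 = 0.04988, p̂₂ = 34/798 = 0.04261.
Pooled p̂ = (41+34)/(822+798) = 75/1620 = 0.04630.
SE = √(0.0441529 × 0.00246968) = 0.01044.
z = (0.04988 − 0.04261)/0.01044 = 0.00727/0.01044 = 0.696.
p-value = 2·P(Z > 0.696) ≈ 0.4862. With α = 0.05, fail to reject H₀.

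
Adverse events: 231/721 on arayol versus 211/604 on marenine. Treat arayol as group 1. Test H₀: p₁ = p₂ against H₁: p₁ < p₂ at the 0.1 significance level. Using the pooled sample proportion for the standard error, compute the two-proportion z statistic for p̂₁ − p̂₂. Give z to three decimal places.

z = -1.113

p̂₁ = 231/721 ≈ 0.32039, p̂₂ = 211/604 ≈ 0.34934.
Pooled p̂ = (231+211)/(721+604) = 442/1325 = 0.33358.
SE = √(0.222306 × 0.00304259) = 0.02601.
z = (0.32039 − 0.34934)/0.02601 = -0.02895/0.02601 = -1.113.
p-value = P(Z < -1.113) ≈ 0.1328. With α = 0.1, fail to reject H₀.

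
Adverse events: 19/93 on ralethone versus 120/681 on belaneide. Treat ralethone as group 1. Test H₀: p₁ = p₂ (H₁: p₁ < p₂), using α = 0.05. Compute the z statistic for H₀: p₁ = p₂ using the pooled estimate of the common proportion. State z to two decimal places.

p̂₁ = 19/93 = 0.2043, p̂₂ = 120/681 = 0.1762.
Pooled p̂ = (19+120)/(93+681) = 139/774 = 0.1796.
SE = √(p̂(1−p̂)(1/n₁+1/n₂)) = √(0.1796·0.8204·0.0122211) = √(0.0018006) = 0.0424.
z = (0.2043 − 0.1762)/0.0424 = 0.0281/0.0424 = 0.66.
p-value = P(Z < 0.662) ≈ 0.7460, so at α = 0.05 we fail to reject H₀.

z = 0.66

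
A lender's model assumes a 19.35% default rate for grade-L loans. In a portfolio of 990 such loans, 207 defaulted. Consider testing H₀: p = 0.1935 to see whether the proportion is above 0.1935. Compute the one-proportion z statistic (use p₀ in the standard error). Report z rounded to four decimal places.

p̂ = 207/990 = 0.209091.
SE = √(p₀(1−p₀)/n) = √(0.15606/990) = 0.012555.
z = (0.209091 − 0.1935)/0.012555 = 0.015591/0.012555 = 1.2418.
p-value = P(Z > 1.242) ≈ 0.1072.

z = 1.2418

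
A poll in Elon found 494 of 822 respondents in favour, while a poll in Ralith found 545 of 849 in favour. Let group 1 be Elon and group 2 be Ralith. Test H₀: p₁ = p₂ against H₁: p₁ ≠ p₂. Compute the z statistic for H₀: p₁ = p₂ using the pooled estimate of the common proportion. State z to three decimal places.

z = -1.726

p̂₁ = 494/822 = 0.60097, p̂₂ = 545/849 = 0.64193.
Pooled p̂ = (494+545)/(822+849) = 1039/1671 = 0.62178.
SE = √(0.235169 × 0.0023944) = 0.02373.
z = (0.60097 − 0.64193)/0.02373 = -0.04096/0.02373 = -1.726.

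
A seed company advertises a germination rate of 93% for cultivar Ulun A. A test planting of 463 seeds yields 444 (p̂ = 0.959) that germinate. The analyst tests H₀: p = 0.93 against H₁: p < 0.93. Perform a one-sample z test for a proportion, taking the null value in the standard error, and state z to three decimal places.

z = 2.443

p̂ = 444/463 = 0.9589633.
Standard error under H₀: √(0.93×0.07/463) = 0.0118577.
z = (0.9589633 − 0.93)/0.0118577 = 0.0289633/0.0118577 = 2.443.
p-value = P(Z < 2.443) ≈ 0.9927.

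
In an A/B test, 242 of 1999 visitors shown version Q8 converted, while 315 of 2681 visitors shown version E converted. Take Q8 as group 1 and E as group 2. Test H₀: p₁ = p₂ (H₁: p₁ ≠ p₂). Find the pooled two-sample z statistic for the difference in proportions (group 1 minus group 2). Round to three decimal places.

z = 0.373

p̂₁ = 242/1999 ≈ 0.12106, p̂₂ = 315/2681 ≈ 0.11749.
Pooled p̂ = (242+315)/(1999+2681) = 557/4680 = 0.11902.
SE = √(p̂(1−p̂)(1/n₁+1/n₂)) = √(0.11902·0.88098·0.000873245) = √(9.15615e-05) = 0.00957.
z = (0.12106 − 0.11749)/0.00957 = 0.00357/0.00957 = 0.373.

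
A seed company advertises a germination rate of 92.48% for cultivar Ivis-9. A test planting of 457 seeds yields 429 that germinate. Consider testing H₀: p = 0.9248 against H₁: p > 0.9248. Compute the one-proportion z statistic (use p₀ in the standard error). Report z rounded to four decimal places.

z = 1.1293

p̂ = 429/457 = 0.938731.
Standard error under H₀: √(0.9248×0.0752/457) = 0.012336.
z = (0.938731 − 0.9248)/0.012336 = 0.013931/0.012336 = 1.1293.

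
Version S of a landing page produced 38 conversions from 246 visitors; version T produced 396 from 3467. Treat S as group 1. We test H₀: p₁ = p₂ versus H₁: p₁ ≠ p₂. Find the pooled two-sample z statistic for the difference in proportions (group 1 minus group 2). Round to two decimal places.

z = 1.90

p̂₁ = 38/246 = 0.1545, p̂₂ = 396/3467 = 0.1142.
Pooled p̂ = (38+396)/(246+3467) = 434/3713 = 0.1169.
SE = √(0.103224 × 0.00435347) = 0.0212.
z = (0.1545 − 0.1142)/0.0212 = 0.0403/0.0212 = 1.90.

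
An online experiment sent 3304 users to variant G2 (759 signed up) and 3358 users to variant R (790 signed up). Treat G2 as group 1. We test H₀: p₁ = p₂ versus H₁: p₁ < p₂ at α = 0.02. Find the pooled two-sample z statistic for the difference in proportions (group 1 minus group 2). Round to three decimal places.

p̂₁ = 759/3304 ≈ 0.22972, p̂₂ = 790/3358 ≈ 0.23526.
Pooled p̂ = (759+790)/(3304+3358) = 1549/6662 = 0.23251.
SE = √(p̂(1−p̂)(1/n₁+1/n₂)) = √(0.23251·0.76749·0.00060046) = √(0.000107152) = 0.01035.
z = (0.22972 − 0.23526)/0.01035 = -0.00554/0.01035 = -0.535.
p-value = P(Z < -0.535) ≈ 0.2963, so at α = 0.02 we fail to reject H₀.

z = -0.535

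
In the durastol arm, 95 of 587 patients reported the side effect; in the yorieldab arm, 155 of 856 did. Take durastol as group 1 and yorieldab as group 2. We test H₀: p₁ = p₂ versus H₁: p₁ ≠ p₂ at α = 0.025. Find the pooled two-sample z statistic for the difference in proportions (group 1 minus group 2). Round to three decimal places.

z = -0.948

p̂₁ = 95/587 = 0.16184, p̂₂ = 155/856 = 0.18107.
Pooled p̂ = (95+155)/(587+856) = 250/1443 = 0.17325.
SE = √(p̂(1−p̂)(1/n₁+1/n₂)) = √(0.17325·0.82675·0.0028718) = √(0.000411341) = 0.02028.
z = (0.16184 − 0.18107)/0.02028 = -0.01923/0.02028 = -0.948.
p-value = 2·P(Z > 0.948) ≈ 0.3429. With α = 0.025, fail to reject H₀.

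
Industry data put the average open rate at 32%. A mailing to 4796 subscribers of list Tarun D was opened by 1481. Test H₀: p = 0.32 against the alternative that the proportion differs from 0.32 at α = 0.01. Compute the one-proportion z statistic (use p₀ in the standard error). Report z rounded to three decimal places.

z = -1.663

p̂ = 1481/4796 ≈ 0.308799.
SE = √(p₀(1−p₀)/n) = √(0.2176/4796) = 0.006736.
z = (0.308799 − 0.32)/0.006736 = -0.011201/0.006736 = -1.663.
Two-sided p-value ≈ 2·Φ(−1.663) = 0.0963. With α = 0.01, fail to reject H₀.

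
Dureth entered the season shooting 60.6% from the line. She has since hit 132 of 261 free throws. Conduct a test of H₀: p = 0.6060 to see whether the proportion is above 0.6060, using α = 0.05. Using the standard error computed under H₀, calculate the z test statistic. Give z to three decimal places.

p̂ = 132/261 ≈ 0.505747.
Standard error under H₀: √(0.606×0.394/261) = 0.030246.
z = (0.505747 − 0.606)/0.030246 = -0.100253/0.030246 = -3.315.
p-value = P(Z > -3.315) ≈ 0.9995; since p > α = 0.05, fail to reject H₀.

z = -3.315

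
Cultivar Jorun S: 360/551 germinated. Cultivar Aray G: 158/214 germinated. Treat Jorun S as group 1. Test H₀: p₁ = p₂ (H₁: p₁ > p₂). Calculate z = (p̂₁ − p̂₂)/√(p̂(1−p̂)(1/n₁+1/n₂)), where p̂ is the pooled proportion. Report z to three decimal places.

p̂₁ = 360/551 = 0.65336, p̂₂ = 158/214 = 0.73832.
Pooled p̂ = (360+158)/(551+214) = 518/765 = 0.67712.
SE = √(0.218627 × 0.00648778) = 0.03766.
z = (0.65336 − 0.73832)/0.03766 = -0.08496/0.03766 = -2.256.
p-value = P(Z > -2.256) ≈ 0.9880.

z = -2.256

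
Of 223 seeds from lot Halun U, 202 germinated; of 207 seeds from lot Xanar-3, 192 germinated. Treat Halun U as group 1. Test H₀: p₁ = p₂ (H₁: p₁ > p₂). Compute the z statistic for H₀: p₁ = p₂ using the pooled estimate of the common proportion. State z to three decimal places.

p̂₁ = 202/223 = 0.90583, p̂₂ = 192/207 = 0.92754.
Pooled p̂ = (202+192)/(223+207) = 394/430 = 0.91628.
SE = √(p̂(1−p̂)(1/n₁+1/n₂)) = √(0.91628·0.08372·0.00931522) = √(0.000714587) = 0.02673.
z = (0.90583 − 0.92754)/0.02673 = -0.02171/0.02673 = -0.812.
p-value = P(Z > -0.812) ≈ 0.7916.

z = -0.812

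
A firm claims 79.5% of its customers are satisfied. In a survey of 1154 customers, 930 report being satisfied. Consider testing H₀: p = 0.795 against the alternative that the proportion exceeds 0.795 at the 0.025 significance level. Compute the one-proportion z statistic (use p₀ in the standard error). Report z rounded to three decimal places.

z = 0.917

p̂ = 930/1154 ≈ 0.80589.
SE = √(p₀(1−p₀)/n) = √(0.16297/1154) = 0.01188.
z = (0.80589 − 0.795)/0.01188 = 0.01089/0.01188 = 0.917.
p-value = P(Z > 0.917) ≈ 0.1797. With α = 0.025, fail to reject H₀.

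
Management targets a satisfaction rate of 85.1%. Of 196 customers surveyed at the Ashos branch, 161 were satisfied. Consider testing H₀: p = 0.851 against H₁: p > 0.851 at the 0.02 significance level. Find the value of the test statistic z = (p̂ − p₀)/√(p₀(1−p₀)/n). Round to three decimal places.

z = -1.163

p̂ = 161/196 ≈ 0.82143.
Under H₀, SE = √(0.851·0.149/196) = √(0.000646934) = 0.02543.
z = (0.82143 − 0.851)/0.02543 = -0.02957/0.02543 = -1.163.
p-value = P(Z > -1.163) ≈ 0.8775; since p > α = 0.02, fail to reject H₀.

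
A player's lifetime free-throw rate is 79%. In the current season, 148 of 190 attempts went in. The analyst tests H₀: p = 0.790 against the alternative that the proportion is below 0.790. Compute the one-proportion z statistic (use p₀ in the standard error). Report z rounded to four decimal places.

z = -0.3740

p̂ = 148/190 ≈ 0.7789474.
Standard error under H₀: √(0.79×0.21/190) = 0.0295492.
z = (0.7789474 − 0.79)/0.0295492 = -0.0110526/0.0295492 = -0.3740.
p-value = P(Z < -0.374) ≈ 0.3542.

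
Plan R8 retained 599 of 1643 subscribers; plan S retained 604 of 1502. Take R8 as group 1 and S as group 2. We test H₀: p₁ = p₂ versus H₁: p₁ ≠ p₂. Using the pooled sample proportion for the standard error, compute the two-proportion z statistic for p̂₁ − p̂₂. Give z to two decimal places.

p̂₁ = 599/1643 ≈ 0.36458, p̂₂ = 604/1502 ≈ 0.40213.
Pooled p̂ = (599+604)/(1643+1502) = 1203/3145 = 0.38251.
SE = √(p̂(1−p̂)(1/n₁+1/n₂)) = √(0.38251·0.61749·0.00127442) = √(0.000301014) = 0.01735.
z = (0.36458 − 0.40213)/0.01735 = -0.03755/0.01735 = -2.16.

z = -2.16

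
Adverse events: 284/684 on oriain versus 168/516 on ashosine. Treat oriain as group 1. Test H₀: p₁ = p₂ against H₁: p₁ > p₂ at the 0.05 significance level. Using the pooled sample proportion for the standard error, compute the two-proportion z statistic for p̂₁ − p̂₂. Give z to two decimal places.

z = 3.17

p̂₁ = 284/684 ≈ 0.4152, p̂₂ = 168/516 ≈ 0.3256.
Pooled p̂ = (284+168)/(684+516) = 452/1200 = 0.3767.
SE = √(0.234789 × 0.00339997) = 0.0283.
z = (0.4152 − 0.3256)/0.0283 = 0.0896/0.0283 = 3.17.
p-value = P(Z > 3.172) ≈ 0.0008, so at α = 0.05 we reject H₀.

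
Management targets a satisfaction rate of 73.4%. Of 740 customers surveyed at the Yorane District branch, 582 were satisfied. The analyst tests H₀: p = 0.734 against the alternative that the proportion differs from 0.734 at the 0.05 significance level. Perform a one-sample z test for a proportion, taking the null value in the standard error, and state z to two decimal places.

z = 3.23

p̂ = 582/740 = 0.78649.
Under H₀, SE = √(0.734·0.266/740) = √(0.000263843) = 0.01624.
z = (0.78649 − 0.734)/0.01624 = 0.05249/0.01624 = 3.23.
p-value = 2·P(Z > 3.231) ≈ 0.0012, so at α = 0.05 we reject H₀.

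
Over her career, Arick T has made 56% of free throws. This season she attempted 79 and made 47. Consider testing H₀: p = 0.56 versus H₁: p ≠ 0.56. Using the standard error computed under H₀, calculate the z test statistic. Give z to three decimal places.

p̂ = 47/79 ≈ 0.59494.
Standard error under H₀: √(0.56×0.44/79) = 0.05585.
z = (0.59494 − 0.56)/0.05585 = 0.03494/0.05585 = 0.626.
Two-sided p-value ≈ 2·Φ(−0.626) = 0.5316.

z = 0.626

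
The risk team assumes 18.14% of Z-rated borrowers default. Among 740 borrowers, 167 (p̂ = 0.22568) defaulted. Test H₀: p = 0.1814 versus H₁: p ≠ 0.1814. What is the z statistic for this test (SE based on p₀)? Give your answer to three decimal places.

p̂ = 167/740 ≈ 0.225676.
Standard error under H₀: √(0.1814×0.8186/740) = 0.014166.
z = (0.225676 − 0.1814)/0.014166 = 0.044276/0.014166 = 3.126.
Two-sided p-value ≈ 2·Φ(−3.126) = 0.0018.

z = 3.126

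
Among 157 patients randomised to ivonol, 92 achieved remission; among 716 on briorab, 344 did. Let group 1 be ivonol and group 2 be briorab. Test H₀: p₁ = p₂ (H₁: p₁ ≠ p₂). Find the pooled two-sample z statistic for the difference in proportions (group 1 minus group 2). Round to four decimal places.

p̂₁ = 92/157 ≈ 0.585987, p̂₂ = 344/716 ≈ 0.480447.
Pooled p̂ = (92+344)/(157+716) = 436/873 = 0.499427.
SE = √(p̂(1−p̂)(1/n₁+1/n₂)) = √(0.499427·0.500573·0.00776607) = √(0.00194152) = 0.044063.
z = (0.585987 − 0.480447)/0.044063 = 0.105540/0.044063 = 2.3952.
Two-sided p-value ≈ 2·Φ(−2.395) = 0.0166.

z = 2.3952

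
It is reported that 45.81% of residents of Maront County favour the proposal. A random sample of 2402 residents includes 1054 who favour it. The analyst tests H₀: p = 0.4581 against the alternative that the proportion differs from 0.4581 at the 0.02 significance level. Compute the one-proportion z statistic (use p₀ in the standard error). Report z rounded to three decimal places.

p̂ = 1054/2402 ≈ 0.43880.
Under H₀, SE = √(0.4581·0.5419/2402) = √(0.000103349) = 0.01017.
z = (0.43880 − 0.4581)/0.01017 = -0.01930/0.01017 = -1.898.
p-value = 2·P(Z > 1.898) ≈ 0.0576, so at α = 0.02 we fail to reject H₀.

z = -1.898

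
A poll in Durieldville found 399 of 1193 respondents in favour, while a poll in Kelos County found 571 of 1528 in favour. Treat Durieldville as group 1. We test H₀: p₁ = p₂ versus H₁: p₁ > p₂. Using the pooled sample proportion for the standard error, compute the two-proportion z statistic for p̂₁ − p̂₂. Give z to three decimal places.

p̂₁ = 399/1193 ≈ 0.33445, p̂₂ = 571/1528 ≈ 0.37369.
Pooled p̂ = (399+571)/(1193+1528) = 970/2721 = 0.35649.
SE = √(0.229404 × 0.00149267) = 0.01850.
z = (0.33445 − 0.37369)/0.01850 = -0.03924/0.01850 = -2.121.
p-value = P(Z > -2.121) ≈ 0.9830.

z = -2.121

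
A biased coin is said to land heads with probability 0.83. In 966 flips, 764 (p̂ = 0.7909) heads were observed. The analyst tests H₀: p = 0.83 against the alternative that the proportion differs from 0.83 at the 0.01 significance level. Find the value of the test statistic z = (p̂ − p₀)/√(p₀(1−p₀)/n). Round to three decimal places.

z = -3.236

p̂ = 764/966 = 0.790890.
SE = √(p₀(1−p₀)/n) = √(0.1411/966) = 0.012086.
z = (0.790890 − 0.83)/0.012086 = -0.039110/0.012086 = -3.236.
p-value = 2·P(Z > 3.236) ≈ 0.0012, so at α = 0.01 we reject H₀.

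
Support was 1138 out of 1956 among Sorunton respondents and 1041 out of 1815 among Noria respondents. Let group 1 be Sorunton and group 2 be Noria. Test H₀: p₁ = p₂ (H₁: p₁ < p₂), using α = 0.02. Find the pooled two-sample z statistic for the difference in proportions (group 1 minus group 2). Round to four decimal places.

z = 0.5123

p̂₁ = 1138/1956 ≈ 0.581800, p̂₂ = 1041/1815 ≈ 0.573554.
Pooled p̂ = (1138+1041)/(1956+1815) = 2179/3771 = 0.577831.
SE = √(p̂(1−p̂)(1/n₁+1/n₂)) = √(0.577831·0.422169·0.00106221) = √(0.000259118) = 0.016097.
z = (0.581800 − 0.573554)/0.016097 = 0.008246/0.016097 = 0.5123.
p-value = P(Z < 0.512) ≈ 0.6958, so at α = 0.02 we fail to reject H₀.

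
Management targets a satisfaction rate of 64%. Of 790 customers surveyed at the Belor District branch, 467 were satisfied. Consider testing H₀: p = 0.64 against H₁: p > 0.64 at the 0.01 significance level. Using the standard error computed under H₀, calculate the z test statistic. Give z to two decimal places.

z = -2.86

p̂ = 467/790 ≈ 0.5911.
Under H₀, SE = √(0.64·0.36/790) = √(0.000291646) = 0.0171.
z = (0.5911 − 0.64)/0.0171 = -0.0489/0.0171 = -2.86.
p-value = P(Z > -2.861) ≈ 0.9979, so at α = 0.01 we fail to reject H₀.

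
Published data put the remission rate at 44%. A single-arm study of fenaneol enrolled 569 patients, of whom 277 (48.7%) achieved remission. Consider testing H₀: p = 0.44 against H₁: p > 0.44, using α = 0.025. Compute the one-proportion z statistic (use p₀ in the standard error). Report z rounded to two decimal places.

p̂ = 277/569 = 0.4868.
SE = √(p₀(1−p₀)/n) = √(0.2464/569) = 0.0208.
z = (0.4868 − 0.44)/0.0208 = 0.0468/0.0208 = 2.25.
p-value = P(Z > 2.250) ≈ 0.0122, so at α = 0.025 we reject H₀.

z = 2.25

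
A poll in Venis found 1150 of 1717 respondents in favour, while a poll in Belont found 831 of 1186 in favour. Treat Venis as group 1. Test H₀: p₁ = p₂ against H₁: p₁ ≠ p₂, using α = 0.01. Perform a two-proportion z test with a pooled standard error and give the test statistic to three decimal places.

p̂₁ = 1150/1717 ≈ 0.66977, p̂₂ = 831/1186 ≈ 0.70067.
Pooled p̂ = (1150+831)/(1717+1186) = 1981/2903 = 0.68240.
SE = √(p̂(1−p̂)(1/n₁+1/n₂)) = √(0.68240·0.31760·0.00142558) = √(0.000308968) = 0.01758.
z = (0.66977 − 0.70067)/0.01758 = -0.03090/0.01758 = -1.758.
Two-sided p-value ≈ 2·Φ(−1.758) = 0.0787; since p > α = 0.01, fail to reject H₀.

z = -1.758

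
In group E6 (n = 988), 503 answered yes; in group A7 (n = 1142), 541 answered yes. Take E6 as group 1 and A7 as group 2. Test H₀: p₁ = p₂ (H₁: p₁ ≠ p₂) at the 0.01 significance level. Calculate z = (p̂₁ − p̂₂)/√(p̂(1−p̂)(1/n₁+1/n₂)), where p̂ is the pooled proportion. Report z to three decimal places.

p̂₁ = 503/988 ≈ 0.50911, p̂₂ = 541/1142 ≈ 0.47373.
Pooled p̂ = (503+541)/(988+1142) = 1044/2130 = 0.49014.
SE = √(p̂(1−p̂)(1/n₁+1/n₂)) = √(0.49014·0.50986·0.0018878) = √(0.000471767) = 0.02172.
z = (0.50911 − 0.47373)/0.02172 = 0.03538/0.02172 = 1.629.
p-value = 2·P(Z > 1.629) ≈ 0.1033, so at α = 0.01 we fail to reject H₀.

z = 1.629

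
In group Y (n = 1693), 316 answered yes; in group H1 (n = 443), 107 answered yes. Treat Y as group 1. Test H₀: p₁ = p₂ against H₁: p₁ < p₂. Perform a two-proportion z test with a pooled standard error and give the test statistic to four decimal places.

z = -2.5806

p̂₁ = 316/1693 = 0.186651, p̂₂ = 107/443 = 0.241535.
Pooled p̂ = (316+107)/(1693+443) = 423/2136 = 0.198034.
SE = √(0.158816 × 0.002848) = 0.021268.
z = (0.186651 − 0.241535)/0.021268 = -0.054884/0.021268 = -2.5806.
p-value = P(Z < -2.581) ≈ 0.0049.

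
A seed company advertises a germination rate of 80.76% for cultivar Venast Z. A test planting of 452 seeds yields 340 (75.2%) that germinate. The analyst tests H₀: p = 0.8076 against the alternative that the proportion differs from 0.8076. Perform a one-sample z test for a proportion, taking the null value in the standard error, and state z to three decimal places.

z = -2.987

p̂ = 340/452 = 0.752212.
Standard error under H₀: √(0.8076×0.1924/452) = 0.018541.
z = (0.752212 − 0.8076)/0.018541 = -0.055388/0.018541 = -2.987.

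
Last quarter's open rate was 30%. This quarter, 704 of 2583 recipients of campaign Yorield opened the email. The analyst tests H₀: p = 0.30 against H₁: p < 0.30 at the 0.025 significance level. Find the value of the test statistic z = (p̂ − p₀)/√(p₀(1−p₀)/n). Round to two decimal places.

p̂ = 704/2583 = 0.2726.
Under H₀, SE = √(0.3·0.7/2583) = √(8.13008e-05) = 0.0090.
z = (0.2726 − 0.3)/0.0090 = -0.0274/0.0090 = -3.04.
p-value = P(Z < -3.044) ≈ 0.0012. With α = 0.025, reject H₀.

z = -3.04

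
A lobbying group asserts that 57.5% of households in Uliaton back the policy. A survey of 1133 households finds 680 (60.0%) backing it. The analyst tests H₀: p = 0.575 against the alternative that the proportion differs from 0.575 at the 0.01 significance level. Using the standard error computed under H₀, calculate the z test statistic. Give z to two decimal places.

p̂ = 680/1133 ≈ 0.6002.
Under H₀, SE = √(0.575·0.425/1133) = √(0.000215688) = 0.0147.
z = (0.6002 − 0.575)/0.0147 = 0.0252/0.0147 = 1.71.
Two-sided p-value ≈ 2·Φ(−1.714) = 0.0865. With α = 0.01, fail to reject H₀.

z = 1.71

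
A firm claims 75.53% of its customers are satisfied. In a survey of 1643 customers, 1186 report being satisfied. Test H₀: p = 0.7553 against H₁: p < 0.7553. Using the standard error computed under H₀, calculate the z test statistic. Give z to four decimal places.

p̂ = 1186/1643 = 0.7218503.
Under H₀, SE = √(0.7553·0.2447/1643) = √(0.000112491) = 0.0106062.
z = (0.7218503 − 0.7553)/0.0106062 = -0.0334497/0.0106062 = -3.1538.

z = -3.1538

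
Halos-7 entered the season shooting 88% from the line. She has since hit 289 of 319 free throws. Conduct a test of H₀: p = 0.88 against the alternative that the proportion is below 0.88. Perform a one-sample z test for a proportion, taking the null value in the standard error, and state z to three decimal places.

p̂ = 289/319 = 0.90596.
SE = √(p₀(1−p₀)/n) = √(0.1056/319) = 0.01819.
z = (0.90596 − 0.88)/0.01819 = 0.02596/0.01819 = 1.427.
p-value = P(Z < 1.427) ≈ 0.9232.

z = 1.427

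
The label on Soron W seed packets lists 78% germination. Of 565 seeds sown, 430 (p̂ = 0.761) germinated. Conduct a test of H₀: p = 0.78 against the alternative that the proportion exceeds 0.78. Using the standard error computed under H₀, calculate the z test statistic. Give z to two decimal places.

z = -1.09

p̂ = 430/565 = 0.7611.
Standard error under H₀: √(0.78×0.22/565) = 0.0174.
z = (0.7611 − 0.78)/0.0174 = -0.0189/0.0174 = -1.09.
p-value = P(Z > -1.087) ≈ 0.8614.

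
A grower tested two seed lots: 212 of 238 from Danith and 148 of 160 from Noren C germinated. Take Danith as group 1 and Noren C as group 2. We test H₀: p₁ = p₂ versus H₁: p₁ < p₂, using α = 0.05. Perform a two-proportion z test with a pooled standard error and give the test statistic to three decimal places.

p̂₁ = 212/238 = 0.89076, p̂₂ = 148/160 = 0.92500.
Pooled p̂ = (212+148)/(238+160) = 360/398 = 0.90452.
SE = √(0.0863615 × 0.0104517) = 0.03004.
z = (0.89076 − 0.92500)/0.03004 = -0.03424/0.03004 = -1.140.
p-value = P(Z < -1.140) ≈ 0.1272. With α = 0.05, fail to reject H₀.

z = -1.140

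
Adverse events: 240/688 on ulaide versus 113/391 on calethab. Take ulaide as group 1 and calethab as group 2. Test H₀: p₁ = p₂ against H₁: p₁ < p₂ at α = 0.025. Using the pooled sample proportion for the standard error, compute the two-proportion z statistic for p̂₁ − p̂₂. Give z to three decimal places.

z = 2.014

p̂₁ = 240/688 ≈ 0.34884, p̂₂ = 113/391 ≈ 0.28900.
Pooled p̂ = (240+113)/(688+391) = 353/1079 = 0.32715.
SE = √(0.220125 × 0.00401103) = 0.02971.
z = (0.34884 − 0.28900)/0.02971 = 0.05984/0.02971 = 2.014.
p-value = P(Z < 2.014) ≈ 0.9780, so at α = 0.025 we fail to reject H₀.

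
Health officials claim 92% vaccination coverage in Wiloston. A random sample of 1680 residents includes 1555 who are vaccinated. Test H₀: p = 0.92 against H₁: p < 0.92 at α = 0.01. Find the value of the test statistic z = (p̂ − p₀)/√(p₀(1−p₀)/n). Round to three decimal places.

p̂ = 1555/1680 = 0.925595.
Standard error under H₀: √(0.92×0.08/1680) = 0.006619.
z = (0.925595 − 0.92)/0.006619 = 0.005595/0.006619 = 0.845.
p-value = P(Z < 0.845) ≈ 0.8010. With α = 0.01, fail to reject H₀.

z = 0.845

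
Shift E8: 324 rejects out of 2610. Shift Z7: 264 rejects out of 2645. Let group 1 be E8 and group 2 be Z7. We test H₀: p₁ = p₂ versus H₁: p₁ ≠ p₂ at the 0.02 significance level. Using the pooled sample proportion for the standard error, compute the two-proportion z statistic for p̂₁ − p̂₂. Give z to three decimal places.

z = 2.797

p̂₁ = 324/2610 ≈ 0.12414, p̂₂ = 264/2645 ≈ 0.09981.
Pooled p̂ = (324+264)/(2610+2645) = 588/5255 = 0.11189.
SE = √(0.0993733 × 0.000761214) = 0.00870.
z = (0.12414 − 0.09981)/0.00870 = 0.02433/0.00870 = 2.797.
p-value = 2·P(Z > 2.797) ≈ 0.0052. With α = 0.02, reject H₀.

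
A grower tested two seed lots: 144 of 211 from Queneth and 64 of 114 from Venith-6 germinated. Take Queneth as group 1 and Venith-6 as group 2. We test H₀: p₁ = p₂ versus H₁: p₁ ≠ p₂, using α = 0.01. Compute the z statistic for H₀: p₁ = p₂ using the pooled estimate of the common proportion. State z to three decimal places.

z = 2.170

p̂₁ = 144/211 = 0.68246, p̂₂ = 64/114 = 0.56140.
Pooled p̂ = (144+64)/(211+114) = 208/325 = 0.64000.
SE = √(0.2304 × 0.0135113) = 0.05579.
z = (0.68246 − 0.56140)/0.05579 = 0.12106/0.05579 = 2.170.
p-value = 2·P(Z > 2.170) ≈ 0.0300, so at α = 0.01 we fail to reject H₀.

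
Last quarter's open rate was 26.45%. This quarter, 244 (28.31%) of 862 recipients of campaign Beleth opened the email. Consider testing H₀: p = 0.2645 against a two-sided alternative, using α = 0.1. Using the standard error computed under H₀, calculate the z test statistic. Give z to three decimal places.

p̂ = 244/862 ≈ 0.28306.
Standard error under H₀: √(0.2645×0.7355/862) = 0.01502.
z = (0.28306 − 0.2645)/0.01502 = 0.01856/0.01502 = 1.236.
Two-sided p-value ≈ 2·Φ(−1.236) = 0.2166. With α = 0.1, fail to reject H₀.

z = 1.236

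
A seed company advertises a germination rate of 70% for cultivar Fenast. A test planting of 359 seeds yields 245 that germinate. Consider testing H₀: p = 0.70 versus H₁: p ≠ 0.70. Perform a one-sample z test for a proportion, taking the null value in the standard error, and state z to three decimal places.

p̂ = 245/359 ≈ 0.68245.
SE = √(p₀(1−p₀)/n) = √(0.21/359) = 0.02419.
z = (0.68245 − 0.7)/0.02419 = -0.01755/0.02419 = -0.726.
Two-sided p-value ≈ 2·Φ(−0.726) = 0.4681.

z = -0.726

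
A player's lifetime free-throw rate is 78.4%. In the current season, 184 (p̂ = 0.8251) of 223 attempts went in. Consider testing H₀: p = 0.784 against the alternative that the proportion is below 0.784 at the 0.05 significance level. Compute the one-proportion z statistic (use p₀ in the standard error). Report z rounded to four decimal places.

z = 1.4919

p̂ = 184/223 ≈ 0.825112.
Under H₀, SE = √(0.784·0.216/223) = √(0.00075939) = 0.027557.
z = (0.825112 − 0.784)/0.027557 = 0.041112/0.027557 = 1.4919.
p-value = P(Z < 1.492) ≈ 0.9321. With α = 0.05, fail to reject H₀.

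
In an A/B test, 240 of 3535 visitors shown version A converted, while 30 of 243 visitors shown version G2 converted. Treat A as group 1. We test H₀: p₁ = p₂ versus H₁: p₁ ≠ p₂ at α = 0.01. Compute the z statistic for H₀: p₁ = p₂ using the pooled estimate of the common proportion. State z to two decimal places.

p̂₁ = 240/3535 = 0.0679, p̂₂ = 30/243 = 0.1235.
Pooled p̂ = (240+30)/(3535+243) = 270/3778 = 0.0715.
SE = √(p̂(1−p̂)(1/n₁+1/n₂)) = √(0.0715·0.9285·0.00439811) = √(0.000291854) = 0.0171.
z = (0.0679 − 0.1235)/0.0171 = -0.0556/0.0171 = -3.25.
Two-sided p-value ≈ 2·Φ(−3.252) = 0.0011. With α = 0.01, reject H₀.

z = -3.25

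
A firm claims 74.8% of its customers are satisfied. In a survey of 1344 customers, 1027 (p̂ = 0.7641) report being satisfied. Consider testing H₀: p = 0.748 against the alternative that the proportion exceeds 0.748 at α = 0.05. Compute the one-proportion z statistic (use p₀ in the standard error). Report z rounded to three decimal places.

p̂ = 1027/1344 = 0.76414.
SE = √(p₀(1−p₀)/n) = √(0.1885/1344) = 0.01184.
z = (0.76414 − 0.748)/0.01184 = 0.01614/0.01184 = 1.363.
p-value = P(Z > 1.363) ≈ 0.0865, so at α = 0.05 we fail to reject H₀.

z = 1.363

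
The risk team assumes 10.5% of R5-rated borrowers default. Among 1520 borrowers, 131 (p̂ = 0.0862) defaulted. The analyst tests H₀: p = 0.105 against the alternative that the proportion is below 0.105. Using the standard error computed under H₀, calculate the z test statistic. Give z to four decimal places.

p̂ = 131/1520 ≈ 0.086184.
SE = √(p₀(1−p₀)/n) = √(0.093975/1520) = 0.007863.
z = (0.086184 − 0.105)/0.007863 = -0.018816/0.007863 = -2.3930.
p-value = P(Z < -2.393) ≈ 0.0084.

z = -2.3930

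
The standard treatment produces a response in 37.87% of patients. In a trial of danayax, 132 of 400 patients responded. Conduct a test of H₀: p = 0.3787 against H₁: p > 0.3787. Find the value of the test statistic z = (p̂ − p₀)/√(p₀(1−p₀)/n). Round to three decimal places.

p̂ = 132/400 = 0.33000.
Standard error under H₀: √(0.3787×0.6213/400) = 0.02425.
z = (0.33000 − 0.3787)/0.02425 = -0.04870/0.02425 = -2.008.
p-value = P(Z > -2.008) ≈ 0.9777.

z = -2.008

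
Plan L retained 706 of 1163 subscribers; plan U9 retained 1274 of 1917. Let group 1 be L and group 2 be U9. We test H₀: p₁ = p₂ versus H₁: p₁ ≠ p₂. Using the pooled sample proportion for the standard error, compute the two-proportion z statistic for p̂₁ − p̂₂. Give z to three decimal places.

p̂₁ = 706/1163 ≈ 0.60705, p̂₂ = 1274/1917 ≈ 0.66458.
Pooled p̂ = (706+1274)/(1163+1917) = 1980/3080 = 0.64286.
SE = √(0.229592 × 0.00138149) = 0.01781.
z = (0.60705 − 0.66458)/0.01781 = -0.05753/0.01781 = -3.230.

z = -3.230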